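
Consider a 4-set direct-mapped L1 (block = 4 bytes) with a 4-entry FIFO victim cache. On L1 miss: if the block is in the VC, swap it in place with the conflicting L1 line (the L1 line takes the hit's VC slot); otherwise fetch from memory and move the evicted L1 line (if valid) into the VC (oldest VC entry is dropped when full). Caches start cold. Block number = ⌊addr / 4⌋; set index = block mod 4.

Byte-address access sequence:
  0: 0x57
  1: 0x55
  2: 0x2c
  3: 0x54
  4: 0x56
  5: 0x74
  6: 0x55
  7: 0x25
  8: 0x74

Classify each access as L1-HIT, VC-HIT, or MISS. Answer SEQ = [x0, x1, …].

SEQ = [MISS, L1-HIT, MISS, L1-HIT, L1-HIT, MISS, VC-HIT, MISS, VC-HIT]

#0 0x57→b21/s1 MISS; vc=[]
#1 0x55→b21/s1 L1-HIT; vc=[]
#2 0x2c→b11/s3 MISS; vc=[]
#3 0x54→b21/s1 L1-HIT; vc=[]
#4 0x56→b21/s1 L1-HIT; vc=[]
#5 0x74→b29/s1 MISS; vc=[21]
#6 0x55→b21/s1 VC-HIT; vc=[29]
#7 0x25→b9/s1 MISS; vc=[29,21]
#8 0x74→b29/s1 VC-HIT; vc=[9,21]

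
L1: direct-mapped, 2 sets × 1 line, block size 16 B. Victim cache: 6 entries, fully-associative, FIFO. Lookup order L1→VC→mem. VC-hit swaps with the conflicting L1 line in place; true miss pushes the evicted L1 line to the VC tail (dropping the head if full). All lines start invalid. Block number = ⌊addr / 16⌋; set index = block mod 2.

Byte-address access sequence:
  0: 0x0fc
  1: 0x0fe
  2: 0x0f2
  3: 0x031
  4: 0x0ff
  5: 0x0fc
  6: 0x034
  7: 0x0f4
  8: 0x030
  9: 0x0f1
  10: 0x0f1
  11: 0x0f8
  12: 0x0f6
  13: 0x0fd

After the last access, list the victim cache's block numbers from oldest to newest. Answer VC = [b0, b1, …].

  [0] addr=0xfc blk=15 s=1: MISS | VC []
  [1] addr=0xfe blk=15 s=1: L1-HIT | VC []
  [2] addr=0xf2 blk=15 s=1: L1-HIT | VC []
  [3] addr=0x31 blk=3 s=1: MISS | VC [15]
  [4] addr=0xff blk=15 s=1: VC-HIT | VC [3]
  [5] addr=0xfc blk=15 s=1: L1-HIT | VC [3]
  [6] addr=0x34 blk=3 s=1: VC-HIT | VC [15]
  [7] addr=0xf4 blk=15 s=1: VC-HIT | VC [3]
  [8] addr=0x30 blk=3 s=1: VC-HIT | VC [15]
  [9] addr=0xf1 blk=15 s=1: VC-HIT | VC [3]
  [10] addr=0xf1 blk=15 s=1: L1-HIT | VC [3]
  [11] addr=0xf8 blk=15 s=1: L1-HIT | VC [3]
  [12] addr=0xf6 blk=15 s=1: L1-HIT | VC [3]
  [13] addr=0xfd blk=15 s=1: L1-HIT | VC [3]

VC = [3]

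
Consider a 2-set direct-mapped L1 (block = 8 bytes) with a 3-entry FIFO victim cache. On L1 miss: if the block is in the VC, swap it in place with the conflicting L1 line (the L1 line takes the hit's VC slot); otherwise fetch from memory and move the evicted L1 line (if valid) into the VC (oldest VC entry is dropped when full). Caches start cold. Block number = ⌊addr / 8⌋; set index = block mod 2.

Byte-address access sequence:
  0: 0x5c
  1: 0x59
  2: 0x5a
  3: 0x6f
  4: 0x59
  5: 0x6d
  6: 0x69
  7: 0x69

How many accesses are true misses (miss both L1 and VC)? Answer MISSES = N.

#0 0x5c→b11/s1 MISS; vc=[]
#1 0x59→b11/s1 L1-HIT; vc=[]
#2 0x5a→b11/s1 L1-HIT; vc=[]
#3 0x6f→b13/s1 MISS; vc=[11]
#4 0x59→b11/s1 VC-HIT; vc=[13]
#5 0x6d→b13/s1 VC-HIT; vc=[11]
#6 0x69→b13/s1 L1-HIT; vc=[11]
#7 0x69→b13/s1 L1-HIT; vc=[11]

MISSES = 2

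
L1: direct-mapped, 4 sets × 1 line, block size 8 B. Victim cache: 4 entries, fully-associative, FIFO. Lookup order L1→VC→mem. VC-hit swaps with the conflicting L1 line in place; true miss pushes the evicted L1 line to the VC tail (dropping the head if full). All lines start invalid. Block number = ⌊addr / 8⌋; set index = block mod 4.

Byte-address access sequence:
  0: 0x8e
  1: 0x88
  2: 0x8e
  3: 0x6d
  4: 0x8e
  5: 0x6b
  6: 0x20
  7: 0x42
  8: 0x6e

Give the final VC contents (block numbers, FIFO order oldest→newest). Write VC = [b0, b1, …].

0: 0x8e (blk 17, set 1) → MISS  vc=[]
1: 0x88 (blk 17, set 1) → L1-HIT  vc=[]
2: 0x8e (blk 17, set 1) → L1-HIT  vc=[]
3: 0x6d (blk 13, set 1) → MISS  vc=[17]
4: 0x8e (blk 17, set 1) → VC-HIT  vc=[13]
5: 0x6b (blk 13, set 1) → VC-HIT  vc=[17]
6: 0x20 (blk 4, set 0) → MISS  vc=[17]
7: 0x42 (blk 8, set 0) → MISS  vc=[17, 4]
8: 0x6e (blk 13, set 1) → L1-HIT  vc=[17, 4]

VC = [17, 4]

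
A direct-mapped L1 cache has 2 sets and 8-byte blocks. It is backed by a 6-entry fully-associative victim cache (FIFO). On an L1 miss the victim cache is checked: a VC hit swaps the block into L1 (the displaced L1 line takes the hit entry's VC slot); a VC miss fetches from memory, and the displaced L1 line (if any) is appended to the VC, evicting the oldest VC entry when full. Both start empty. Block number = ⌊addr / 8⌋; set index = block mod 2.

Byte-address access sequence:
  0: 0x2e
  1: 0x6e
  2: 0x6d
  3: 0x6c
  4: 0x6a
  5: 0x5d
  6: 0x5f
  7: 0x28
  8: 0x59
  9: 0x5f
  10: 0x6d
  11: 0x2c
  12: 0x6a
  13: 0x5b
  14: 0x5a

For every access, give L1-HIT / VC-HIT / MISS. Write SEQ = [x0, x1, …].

SEQ = [MISS, MISS, L1-HIT, L1-HIT, L1-HIT, MISS, L1-HIT, VC-HIT, VC-HIT, L1-HIT, VC-HIT, VC-HIT, VC-HIT, VC-HIT, L1-HIT]

#0 0x2e→b5/s1 MISS; vc=[]
#1 0x6e→b13/s1 MISS; vc=[5]
#2 0x6d→b13/s1 L1-HIT; vc=[5]
#3 0x6c→b13/s1 L1-HIT; vc=[5]
#4 0x6a→b13/s1 L1-HIT; vc=[5]
#5 0x5d→b11/s1 MISS; vc=[5,13]
#6 0x5f→b11/s1 L1-HIT; vc=[5,13]
#7 0x28→b5/s1 VC-HIT; vc=[11,13]
#8 0x59→b11/s1 VC-HIT; vc=[5,13]
#9 0x5f→b11/s1 L1-HIT; vc=[5,13]
#10 0x6d→b13/s1 VC-HIT; vc=[5,11]
#11 0x2c→b5/s1 VC-HIT; vc=[13,11]
#12 0x6a→b13/s1 VC-HIT; vc=[5,11]
#13 0x5b→b11/s1 VC-HIT; vc=[5,13]
#14 0x5a→b11/s1 L1-HIT; vc=[5,13]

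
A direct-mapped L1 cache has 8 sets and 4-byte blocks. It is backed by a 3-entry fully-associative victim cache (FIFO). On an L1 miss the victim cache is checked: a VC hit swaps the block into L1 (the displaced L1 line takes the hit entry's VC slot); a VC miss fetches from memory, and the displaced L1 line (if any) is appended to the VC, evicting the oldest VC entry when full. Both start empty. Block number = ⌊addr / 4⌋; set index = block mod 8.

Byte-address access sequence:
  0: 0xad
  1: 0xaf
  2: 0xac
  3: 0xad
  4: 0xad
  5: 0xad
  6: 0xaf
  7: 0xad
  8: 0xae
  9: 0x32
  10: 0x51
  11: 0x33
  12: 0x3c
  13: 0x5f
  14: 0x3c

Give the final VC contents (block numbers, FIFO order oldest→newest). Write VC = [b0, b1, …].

0: 0xad (blk 43, set 3) → MISS  vc=[]
1: 0xaf (blk 43, set 3) → L1-HIT  vc=[]
2: 0xac (blk 43, set 3) → L1-HIT  vc=[]
3: 0xad (blk 43, set 3) → L1-HIT  vc=[]
4: 0xad (blk 43, set 3) → L1-HIT  vc=[]
5: 0xad (blk 43, set 3) → L1-HIT  vc=[]
6: 0xaf (blk 43, set 3) → L1-HIT  vc=[]
7: 0xad (blk 43, set 3) → L1-HIT  vc=[]
8: 0xae (blk 43, set 3) → L1-HIT  vc=[]
9: 0x32 (blk 12, set 4) → MISS  vc=[]
10: 0x51 (blk 20, set 4) → MISS  vc=[12]
11: 0x33 (blk 12, set 4) → VC-HIT  vc=[20]
12: 0x3c (blk 15, set 7) → MISS  vc=[20]
13: 0x5f (blk 23, set 7) → MISS  vc=[20, 15]
14: 0x3c (blk 15, set 7) → VC-HIT  vc=[20, 23]

VC = [20, 23]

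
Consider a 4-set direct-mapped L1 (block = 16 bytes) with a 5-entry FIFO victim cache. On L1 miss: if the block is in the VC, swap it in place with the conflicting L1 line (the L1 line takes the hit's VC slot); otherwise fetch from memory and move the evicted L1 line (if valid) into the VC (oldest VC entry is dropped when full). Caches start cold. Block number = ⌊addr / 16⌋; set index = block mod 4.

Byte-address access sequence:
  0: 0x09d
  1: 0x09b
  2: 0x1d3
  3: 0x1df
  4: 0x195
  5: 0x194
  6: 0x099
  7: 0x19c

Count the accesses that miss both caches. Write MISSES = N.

MISSES = 3

0: 0x9d (blk 9, set 1) → MISS  vc=[]
1: 0x9b (blk 9, set 1) → L1-HIT  vc=[]
2: 0x1d3 (blk 29, set 1) → MISS  vc=[9]
3: 0x1df (blk 29, set 1) → L1-HIT  vc=[9]
4: 0x195 (blk 25, set 1) → MISS  vc=[9, 29]
5: 0x194 (blk 25, set 1) → L1-HIT  vc=[9, 29]
6: 0x99 (blk 9, set 1) → VC-HIT  vc=[25, 29]
7: 0x19c (blk 25, set 1) → VC-HIT  vc=[9, 29]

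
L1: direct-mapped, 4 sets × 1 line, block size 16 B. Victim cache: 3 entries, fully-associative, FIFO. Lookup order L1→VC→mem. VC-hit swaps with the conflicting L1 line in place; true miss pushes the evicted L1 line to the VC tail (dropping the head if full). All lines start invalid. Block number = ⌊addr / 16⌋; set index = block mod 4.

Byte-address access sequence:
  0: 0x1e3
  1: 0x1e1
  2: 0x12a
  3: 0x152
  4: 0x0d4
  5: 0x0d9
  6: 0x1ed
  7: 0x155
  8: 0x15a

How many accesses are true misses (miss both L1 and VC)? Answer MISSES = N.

  [0] addr=0x1e3 blk=30 s=2: MISS | VC []
  [1] addr=0x1e1 blk=30 s=2: L1-HIT | VC []
  [2] addr=0x12a blk=18 s=2: MISS | VC [30]
  [3] addr=0x152 blk=21 s=1: MISS | VC [30]
  [4] addr=0xd4 blk=13 s=1: MISS | VC [30, 21]
  [5] addr=0xd9 blk=13 s=1: L1-HIT | VC [30, 21]
  [6] addr=0x1ed blk=30 s=2: VC-HIT | VC [18, 21]
  [7] addr=0x155 blk=21 s=1: VC-HIT | VC [18, 13]
  [8] addr=0x15a blk=21 s=1: L1-HIT | VC [18, 13]

MISSES = 4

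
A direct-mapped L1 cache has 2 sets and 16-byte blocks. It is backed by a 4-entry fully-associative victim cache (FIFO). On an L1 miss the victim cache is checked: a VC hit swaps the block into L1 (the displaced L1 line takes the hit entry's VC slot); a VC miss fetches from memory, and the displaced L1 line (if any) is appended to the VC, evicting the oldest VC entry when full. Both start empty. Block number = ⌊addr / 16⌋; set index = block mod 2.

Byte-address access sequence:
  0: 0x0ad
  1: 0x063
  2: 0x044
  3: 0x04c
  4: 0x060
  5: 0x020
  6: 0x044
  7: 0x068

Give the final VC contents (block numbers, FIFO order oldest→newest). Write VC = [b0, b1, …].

  [0] addr=0xad blk=10 s=0: MISS | VC []
  [1] addr=0x63 blk=6 s=0: MISS | VC [10]
  [2] addr=0x44 blk=4 s=0: MISS | VC [10, 6]
  [3] addr=0x4c blk=4 s=0: L1-HIT | VC [10, 6]
  [4] addr=0x60 blk=6 s=0: VC-HIT | VC [10, 4]
  [5] addr=0x20 blk=2 s=0: MISS | VC [10, 4, 6]
  [6] addr=0x44 blk=4 s=0: VC-HIT | VC [10, 2, 6]
  [7] addr=0x68 blk=6 s=0: VC-HIT | VC [10, 2, 4]

VC = [10, 2, 4]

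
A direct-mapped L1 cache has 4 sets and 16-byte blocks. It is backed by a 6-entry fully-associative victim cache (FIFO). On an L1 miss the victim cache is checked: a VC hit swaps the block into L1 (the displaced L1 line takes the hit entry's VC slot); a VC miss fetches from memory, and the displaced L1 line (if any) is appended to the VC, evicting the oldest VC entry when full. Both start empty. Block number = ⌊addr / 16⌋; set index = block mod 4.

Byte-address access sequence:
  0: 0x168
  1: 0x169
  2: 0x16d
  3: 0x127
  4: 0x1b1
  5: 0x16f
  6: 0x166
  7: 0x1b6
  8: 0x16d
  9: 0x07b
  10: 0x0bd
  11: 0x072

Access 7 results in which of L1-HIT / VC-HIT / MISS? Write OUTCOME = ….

#0 0x168→b22/s2 MISS; vc=[]
#1 0x169→b22/s2 L1-HIT; vc=[]
#2 0x16d→b22/s2 L1-HIT; vc=[]
#3 0x127→b18/s2 MISS; vc=[22]
#4 0x1b1→b27/s3 MISS; vc=[22]
#5 0x16f→b22/s2 VC-HIT; vc=[18]
#6 0x166→b22/s2 L1-HIT; vc=[18]
#7 0x1b6→b27/s3 L1-HIT; vc=[18]
#8 0x16d→b22/s2 L1-HIT; vc=[18]
#9 0x7b→b7/s3 MISS; vc=[18,27]
#10 0xbd→b11/s3 MISS; vc=[18,27,7]
#11 0x72→b7/s3 VC-HIT; vc=[18,27,11]

OUTCOME = L1-HIT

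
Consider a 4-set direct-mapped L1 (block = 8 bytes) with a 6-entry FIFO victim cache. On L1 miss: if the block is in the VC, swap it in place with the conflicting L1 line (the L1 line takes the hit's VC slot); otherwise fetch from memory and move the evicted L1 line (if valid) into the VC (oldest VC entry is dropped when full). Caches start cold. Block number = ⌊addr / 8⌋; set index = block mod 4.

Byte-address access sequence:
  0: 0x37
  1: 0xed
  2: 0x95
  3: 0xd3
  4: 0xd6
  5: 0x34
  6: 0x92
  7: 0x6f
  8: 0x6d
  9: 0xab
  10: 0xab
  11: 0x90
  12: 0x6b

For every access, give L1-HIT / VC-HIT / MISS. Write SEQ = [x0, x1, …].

SEQ = [MISS, MISS, MISS, MISS, L1-HIT, VC-HIT, VC-HIT, MISS, L1-HIT, MISS, L1-HIT, L1-HIT, VC-HIT]

  [0] addr=0x37 blk=6 s=2: MISS | VC []
  [1] addr=0xed blk=29 s=1: MISS | VC []
  [2] addr=0x95 blk=18 s=2: MISS | VC [6]
  [3] addr=0xd3 blk=26 s=2: MISS | VC [6, 18]
  [4] addr=0xd6 blk=26 s=2: L1-HIT | VC [6, 18]
  [5] addr=0x34 blk=6 s=2: VC-HIT | VC [26, 18]
  [6] addr=0x92 blk=18 s=2: VC-HIT | VC [26, 6]
  [7] addr=0x6f blk=13 s=1: MISS | VC [26, 6, 29]
  [8] addr=0x6d blk=13 s=1: L1-HIT | VC [26, 6, 29]
  [9] addr=0xab blk=21 s=1: MISS | VC [26, 6, 29, 13]
  [10] addr=0xab blk=21 s=1: L1-HIT | VC [26, 6, 29, 13]
  [11] addr=0x90 blk=18 s=2: L1-HIT | VC [26, 6, 29, 13]
  [12] addr=0x6b blk=13 s=1: VC-HIT | VC [26, 6, 29, 21]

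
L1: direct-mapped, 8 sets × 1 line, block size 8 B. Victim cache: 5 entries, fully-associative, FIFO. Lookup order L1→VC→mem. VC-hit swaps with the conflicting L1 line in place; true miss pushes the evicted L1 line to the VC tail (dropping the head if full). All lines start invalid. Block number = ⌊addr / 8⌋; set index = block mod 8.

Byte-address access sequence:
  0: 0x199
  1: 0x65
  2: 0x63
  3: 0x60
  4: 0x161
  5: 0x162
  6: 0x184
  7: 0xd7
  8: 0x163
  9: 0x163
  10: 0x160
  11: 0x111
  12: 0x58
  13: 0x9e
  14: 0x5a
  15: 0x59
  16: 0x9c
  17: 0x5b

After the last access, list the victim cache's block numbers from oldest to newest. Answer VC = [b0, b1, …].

VC = [12, 26, 51, 19]

0: 0x199 (blk 51, set 3) → MISS  vc=[]
1: 0x65 (blk 12, set 4) → MISS  vc=[]
2: 0x63 (blk 12, set 4) → L1-HIT  vc=[]
3: 0x60 (blk 12, set 4) → L1-HIT  vc=[]
4: 0x161 (blk 44, set 4) → MISS  vc=[12]
5: 0x162 (blk 44, set 4) → L1-HIT  vc=[12]
6: 0x184 (blk 48, set 0) → MISS  vc=[12]
7: 0xd7 (blk 26, set 2) → MISS  vc=[12]
8: 0x163 (blk 44, set 4) → L1-HIT  vc=[12]
9: 0x163 (blk 44, set 4) → L1-HIT  vc=[12]
10: 0x160 (blk 44, set 4) → L1-HIT  vc=[12]
11: 0x111 (blk 34, set 2) → MISS  vc=[12, 26]
12: 0x58 (blk 11, set 3) → MISS  vc=[12, 26, 51]
13: 0x9e (blk 19, set 3) → MISS  vc=[12, 26, 51, 11]
14: 0x5a (blk 11, set 3) → VC-HIT  vc=[12, 26, 51, 19]
15: 0x59 (blk 11, set 3) → L1-HIT  vc=[12, 26, 51, 19]
16: 0x9c (blk 19, set 3) → VC-HIT  vc=[12, 26, 51, 11]
17: 0x5b (blk 11, set 3) → VC-HIT  vc=[12, 26, 51, 19]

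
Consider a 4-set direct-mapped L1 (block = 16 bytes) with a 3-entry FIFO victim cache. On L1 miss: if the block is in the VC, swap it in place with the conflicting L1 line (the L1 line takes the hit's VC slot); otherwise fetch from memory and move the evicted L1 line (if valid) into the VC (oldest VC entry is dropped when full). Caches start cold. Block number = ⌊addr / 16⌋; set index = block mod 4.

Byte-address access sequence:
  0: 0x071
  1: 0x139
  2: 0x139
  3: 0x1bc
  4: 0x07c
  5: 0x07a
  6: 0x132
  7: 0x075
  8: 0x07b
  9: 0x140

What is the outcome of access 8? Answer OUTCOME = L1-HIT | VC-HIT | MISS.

  [0] addr=0x71 blk=7 s=3: MISS | VC []
  [1] addr=0x139 blk=19 s=3: MISS | VC [7]
  [2] addr=0x139 blk=19 s=3: L1-HIT | VC [7]
  [3] addr=0x1bc blk=27 s=3: MISS | VC [7, 19]
  [4] addr=0x7c blk=7 s=3: VC-HIT | VC [27, 19]
  [5] addr=0x7a blk=7 s=3: L1-HIT | VC [27, 19]
  [6] addr=0x132 blk=19 s=3: VC-HIT | VC [27, 7]
  [7] addr=0x75 blk=7 s=3: VC-HIT | VC [27, 19]
  [8] addr=0x7b blk=7 s=3: L1-HIT | VC [27, 19]
  [9] addr=0x140 blk=20 s=0: MISS | VC [27, 19]

OUTCOME = L1-HIT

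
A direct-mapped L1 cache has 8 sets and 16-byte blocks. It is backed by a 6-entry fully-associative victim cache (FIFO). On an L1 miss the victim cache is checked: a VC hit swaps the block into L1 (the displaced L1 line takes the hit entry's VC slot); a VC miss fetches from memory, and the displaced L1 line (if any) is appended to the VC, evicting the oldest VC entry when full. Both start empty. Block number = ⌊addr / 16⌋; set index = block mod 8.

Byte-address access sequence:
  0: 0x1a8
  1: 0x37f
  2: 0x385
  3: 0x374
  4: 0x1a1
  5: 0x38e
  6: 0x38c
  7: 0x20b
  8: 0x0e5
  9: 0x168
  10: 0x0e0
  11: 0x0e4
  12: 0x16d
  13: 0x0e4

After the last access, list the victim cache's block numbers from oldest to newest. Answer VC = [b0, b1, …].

#0 0x1a8→b26/s2 MISS; vc=[]
#1 0x37f→b55/s7 MISS; vc=[]
#2 0x385→b56/s0 MISS; vc=[]
#3 0x374→b55/s7 L1-HIT; vc=[]
#4 0x1a1→b26/s2 L1-HIT; vc=[]
#5 0x38e→b56/s0 L1-HIT; vc=[]
#6 0x38c→b56/s0 L1-HIT; vc=[]
#7 0x20b→b32/s0 MISS; vc=[56]
#8 0xe5→b14/s6 MISS; vc=[56]
#9 0x168→b22/s6 MISS; vc=[56,14]
#10 0xe0→b14/s6 VC-HIT; vc=[56,22]
#11 0xe4→b14/s6 L1-HIT; vc=[56,22]
#12 0x16d→b22/s6 VC-HIT; vc=[56,14]
#13 0xe4→b14/s6 VC-HIT; vc=[56,22]

VC = [56, 22]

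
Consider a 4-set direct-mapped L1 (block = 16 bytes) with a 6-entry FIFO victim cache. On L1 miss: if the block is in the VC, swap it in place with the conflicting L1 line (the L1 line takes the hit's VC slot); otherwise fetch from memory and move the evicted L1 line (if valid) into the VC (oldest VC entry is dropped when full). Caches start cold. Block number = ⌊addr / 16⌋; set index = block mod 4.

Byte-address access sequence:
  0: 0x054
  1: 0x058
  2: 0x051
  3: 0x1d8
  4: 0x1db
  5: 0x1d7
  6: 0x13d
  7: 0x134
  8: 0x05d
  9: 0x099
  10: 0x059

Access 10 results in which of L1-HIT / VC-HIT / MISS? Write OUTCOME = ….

0: 0x54 (blk 5, set 1) → MISS  vc=[]
1: 0x58 (blk 5, set 1) → L1-HIT  vc=[]
2: 0x51 (blk 5, set 1) → L1-HIT  vc=[]
3: 0x1d8 (blk 29, set 1) → MISS  vc=[5]
4: 0x1db (blk 29, set 1) → L1-HIT  vc=[5]
5: 0x1d7 (blk 29, set 1) → L1-HIT  vc=[5]
6: 0x13d (blk 19, set 3) → MISS  vc=[5]
7: 0x134 (blk 19, set 3) → L1-HIT  vc=[5]
8: 0x5d (blk 5, set 1) → VC-HIT  vc=[29]
9: 0x99 (blk 9, set 1) → MISS  vc=[29, 5]
10: 0x59 (blk 5, set 1) → VC-HIT  vc=[29, 9]

OUTCOME = VC-HIT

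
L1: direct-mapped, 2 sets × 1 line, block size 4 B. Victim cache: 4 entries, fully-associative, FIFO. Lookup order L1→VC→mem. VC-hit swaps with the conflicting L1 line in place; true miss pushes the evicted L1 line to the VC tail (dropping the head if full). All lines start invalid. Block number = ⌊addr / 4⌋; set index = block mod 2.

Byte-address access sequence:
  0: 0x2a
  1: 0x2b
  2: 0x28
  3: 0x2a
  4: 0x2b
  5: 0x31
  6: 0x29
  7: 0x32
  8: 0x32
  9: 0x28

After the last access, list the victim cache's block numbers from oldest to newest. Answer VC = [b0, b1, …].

#0 0x2a→b10/s0 MISS; vc=[]
#1 0x2b→b10/s0 L1-HIT; vc=[]
#2 0x28→b10/s0 L1-HIT; vc=[]
#3 0x2a→b10/s0 L1-HIT; vc=[]
#4 0x2b→b10/s0 L1-HIT; vc=[]
#5 0x31→b12/s0 MISS; vc=[10]
#6 0x29→b10/s0 VC-HIT; vc=[12]
#7 0x32→b12/s0 VC-HIT; vc=[10]
#8 0x32→b12/s0 L1-HIT; vc=[10]
#9 0x28→b10/s0 VC-HIT; vc=[12]

VC = [12]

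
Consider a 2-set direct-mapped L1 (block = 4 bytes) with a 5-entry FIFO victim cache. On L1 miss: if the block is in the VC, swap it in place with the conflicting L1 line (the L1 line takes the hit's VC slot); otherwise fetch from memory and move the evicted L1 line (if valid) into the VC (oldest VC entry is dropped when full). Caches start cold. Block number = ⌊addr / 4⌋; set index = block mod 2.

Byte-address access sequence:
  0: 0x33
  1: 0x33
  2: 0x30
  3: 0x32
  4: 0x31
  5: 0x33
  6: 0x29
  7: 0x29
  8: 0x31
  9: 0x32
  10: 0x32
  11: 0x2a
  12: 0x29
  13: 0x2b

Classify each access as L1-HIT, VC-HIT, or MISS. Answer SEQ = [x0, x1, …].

  [0] addr=0x33 blk=12 s=0: MISS | VC []
  [1] addr=0x33 blk=12 s=0: L1-HIT | VC []
  [2] addr=0x30 blk=12 s=0: L1-HIT | VC []
  [3] addr=0x32 blk=12 s=0: L1-HIT | VC []
  [4] addr=0x31 blk=12 s=0: L1-HIT | VC []
  [5] addr=0x33 blk=12 s=0: L1-HIT | VC []
  [6] addr=0x29 blk=10 s=0: MISS | VC [12]
  [7] addr=0x29 blk=10 s=0: L1-HIT | VC [12]
  [8] addr=0x31 blk=12 s=0: VC-HIT | VC [10]
  [9] addr=0x32 blk=12 s=0: L1-HIT | VC [10]
  [10] addr=0x32 blk=12 s=0: L1-HIT | VC [10]
  [11] addr=0x2a blk=10 s=0: VC-HIT | VC [12]
  [12] addr=0x29 blk=10 s=0: L1-HIT | VC [12]
  [13] addr=0x2b blk=10 s=0: L1-HIT | VC [12]

SEQ = [MISS, L1-HIT, L1-HIT, L1-HIT, L1-HIT, L1-HIT, MISS, L1-HIT, VC-HIT, L1-HIT, L1-HIT, VC-HIT, L1-HIT, L1-HIT]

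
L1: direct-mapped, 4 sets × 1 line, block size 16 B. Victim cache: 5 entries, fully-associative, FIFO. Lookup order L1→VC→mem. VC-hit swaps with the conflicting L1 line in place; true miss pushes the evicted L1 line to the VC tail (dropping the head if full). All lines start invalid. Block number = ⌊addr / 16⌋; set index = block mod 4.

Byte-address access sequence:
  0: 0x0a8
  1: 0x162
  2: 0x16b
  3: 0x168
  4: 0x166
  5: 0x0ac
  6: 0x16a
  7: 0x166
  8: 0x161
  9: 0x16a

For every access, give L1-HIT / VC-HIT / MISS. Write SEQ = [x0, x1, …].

#0 0xa8→b10/s2 MISS; vc=[]
#1 0x162→b22/s2 MISS; vc=[10]
#2 0x16b→b22/s2 L1-HIT; vc=[10]
#3 0x168→b22/s2 L1-HIT; vc=[10]
#4 0x166→b22/s2 L1-HIT; vc=[10]
#5 0xac→b10/s2 VC-HIT; vc=[22]
#6 0x16a→b22/s2 VC-HIT; vc=[10]
#7 0x166→b22/s2 L1-HIT; vc=[10]
#8 0x161→b22/s2 L1-HIT; vc=[10]
#9 0x16a→b22/s2 L1-HIT; vc=[10]

SEQ = [MISS, MISS, L1-HIT, L1-HIT, L1-HIT, VC-HIT, VC-HIT, L1-HIT, L1-HIT, L1-HIT]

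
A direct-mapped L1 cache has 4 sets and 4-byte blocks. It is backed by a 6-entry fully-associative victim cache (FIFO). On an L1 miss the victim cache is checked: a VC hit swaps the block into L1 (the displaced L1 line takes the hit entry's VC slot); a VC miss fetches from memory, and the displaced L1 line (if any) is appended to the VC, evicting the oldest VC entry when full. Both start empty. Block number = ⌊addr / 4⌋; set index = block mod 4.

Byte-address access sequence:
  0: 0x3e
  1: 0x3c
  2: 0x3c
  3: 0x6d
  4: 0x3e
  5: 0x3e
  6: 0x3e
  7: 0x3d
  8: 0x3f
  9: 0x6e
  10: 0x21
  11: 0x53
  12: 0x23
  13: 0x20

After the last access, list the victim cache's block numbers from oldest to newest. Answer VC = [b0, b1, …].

VC = [15, 20]

0: 0x3e (blk 15, set 3) → MISS  vc=[]
1: 0x3c (blk 15, set 3) → L1-HIT  vc=[]
2: 0x3c (blk 15, set 3) → L1-HIT  vc=[]
3: 0x6d (blk 27, set 3) → MISS  vc=[15]
4: 0x3e (blk 15, set 3) → VC-HIT  vc=[27]
5: 0x3e (blk 15, set 3) → L1-HIT  vc=[27]
6: 0x3e (blk 15, set 3) → L1-HIT  vc=[27]
7: 0x3d (blk 15, set 3) → L1-HIT  vc=[27]
8: 0x3f (blk 15, set 3) → L1-HIT  vc=[27]
9: 0x6e (blk 27, set 3) → VC-HIT  vc=[15]
10: 0x21 (blk 8, set 0) → MISS  vc=[15]
11: 0x53 (blk 20, set 0) → MISS  vc=[15, 8]
12: 0x23 (blk 8, set 0) → VC-HIT  vc=[15, 20]
13: 0x20 (blk 8, set 0) → L1-HIT  vc=[15, 20]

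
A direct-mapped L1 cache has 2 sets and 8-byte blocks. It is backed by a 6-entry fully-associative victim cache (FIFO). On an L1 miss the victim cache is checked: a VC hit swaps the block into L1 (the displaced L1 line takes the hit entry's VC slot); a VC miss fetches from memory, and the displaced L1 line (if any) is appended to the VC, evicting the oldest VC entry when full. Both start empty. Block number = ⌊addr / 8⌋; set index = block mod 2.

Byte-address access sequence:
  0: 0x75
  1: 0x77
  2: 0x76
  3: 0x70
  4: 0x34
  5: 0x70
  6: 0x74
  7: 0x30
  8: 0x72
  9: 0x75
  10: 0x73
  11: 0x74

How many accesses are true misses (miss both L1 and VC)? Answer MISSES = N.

0: 0x75 (blk 14, set 0) → MISS  vc=[]
1: 0x77 (blk 14, set 0) → L1-HIT  vc=[]
2: 0x76 (blk 14, set 0) → L1-HIT  vc=[]
3: 0x70 (blk 14, set 0) → L1-HIT  vc=[]
4: 0x34 (blk 6, set 0) → MISS  vc=[14]
5: 0x70 (blk 14, set 0) → VC-HIT  vc=[6]
6: 0x74 (blk 14, set 0) → L1-HIT  vc=[6]
7: 0x30 (blk 6, set 0) → VC-HIT  vc=[14]
8: 0x72 (blk 14, set 0) → VC-HIT  vc=[6]
9: 0x75 (blk 14, set 0) → L1-HIT  vc=[6]
10: 0x73 (blk 14, set 0) → L1-HIT  vc=[6]
11: 0x74 (blk 14, set 0) → L1-HIT  vc=[6]

MISSES = 2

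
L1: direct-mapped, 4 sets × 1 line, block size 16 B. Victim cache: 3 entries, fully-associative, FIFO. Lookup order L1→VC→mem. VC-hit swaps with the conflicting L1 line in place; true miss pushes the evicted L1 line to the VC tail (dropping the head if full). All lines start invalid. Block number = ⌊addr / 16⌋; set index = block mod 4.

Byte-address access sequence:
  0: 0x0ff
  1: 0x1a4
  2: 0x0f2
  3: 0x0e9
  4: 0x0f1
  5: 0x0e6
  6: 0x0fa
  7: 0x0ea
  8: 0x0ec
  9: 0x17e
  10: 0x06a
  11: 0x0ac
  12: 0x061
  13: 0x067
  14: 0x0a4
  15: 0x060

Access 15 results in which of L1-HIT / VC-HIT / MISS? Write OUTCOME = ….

OUTCOME = VC-HIT

  [0] addr=0xff blk=15 s=3: MISS | VC []
  [1] addr=0x1a4 blk=26 s=2: MISS | VC []
  [2] addr=0xf2 blk=15 s=3: L1-HIT | VC []
  [3] addr=0xe9 blk=14 s=2: MISS | VC [26]
  [4] addr=0xf1 blk=15 s=3: L1-HIT | VC [26]
  [5] addr=0xe6 blk=14 s=2: L1-HIT | VC [26]
  [6] addr=0xfa blk=15 s=3: L1-HIT | VC [26]
  [7] addr=0xea blk=14 s=2: L1-HIT | VC [26]
  [8] addr=0xec blk=14 s=2: L1-HIT | VC [26]
  [9] addr=0x17e blk=23 s=3: MISS | VC [26, 15]
  [10] addr=0x6a blk=6 s=2: MISS | VC [26, 15, 14]
  [11] addr=0xac blk=10 s=2: MISS | VC [15, 14, 6]
  [12] addr=0x61 blk=6 s=2: VC-HIT | VC [15, 14, 10]
  [13] addr=0x67 blk=6 s=2: L1-HIT | VC [15, 14, 10]
  [14] addr=0xa4 blk=10 s=2: VC-HIT | VC [15, 14, 6]
  [15] addr=0x60 blk=6 s=2: VC-HIT | VC [15, 14, 10]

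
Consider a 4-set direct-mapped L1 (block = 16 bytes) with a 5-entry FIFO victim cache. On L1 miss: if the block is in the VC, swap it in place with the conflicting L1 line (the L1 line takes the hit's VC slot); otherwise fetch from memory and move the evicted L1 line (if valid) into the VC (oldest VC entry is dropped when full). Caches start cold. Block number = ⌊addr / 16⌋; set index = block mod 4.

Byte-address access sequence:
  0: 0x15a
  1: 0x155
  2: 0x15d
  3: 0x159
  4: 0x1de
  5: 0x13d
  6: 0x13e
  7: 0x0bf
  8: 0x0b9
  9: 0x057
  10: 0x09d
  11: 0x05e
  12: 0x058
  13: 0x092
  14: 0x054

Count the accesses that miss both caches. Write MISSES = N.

MISSES = 6

0: 0x15a (blk 21, set 1) → MISS  vc=[]
1: 0x155 (blk 21, set 1) → L1-HIT  vc=[]
2: 0x15d (blk 21, set 1) → L1-HIT  vc=[]
3: 0x159 (blk 21, set 1) → L1-HIT  vc=[]
4: 0x1de (blk 29, set 1) → MISS  vc=[21]
5: 0x13d (blk 19, set 3) → MISS  vc=[21]
6: 0x13e (blk 19, set 3) → L1-HIT  vc=[21]
7: 0xbf (blk 11, set 3) → MISS  vc=[21, 19]
8: 0xb9 (blk 11, set 3) → L1-HIT  vc=[21, 19]
9: 0x57 (blk 5, set 1) → MISS  vc=[21, 19, 29]
10: 0x9d (blk 9, set 1) → MISS  vc=[21, 19, 29, 5]
11: 0x5e (blk 5, set 1) → VC-HIT  vc=[21, 19, 29, 9]
12: 0x58 (blk 5, set 1) → L1-HIT  vc=[21, 19, 29, 9]
13: 0x92 (blk 9, set 1) → VC-HIT  vc=[21, 19, 29, 5]
14: 0x54 (blk 5, set 1) → VC-HIT  vc=[21, 19, 29, 9]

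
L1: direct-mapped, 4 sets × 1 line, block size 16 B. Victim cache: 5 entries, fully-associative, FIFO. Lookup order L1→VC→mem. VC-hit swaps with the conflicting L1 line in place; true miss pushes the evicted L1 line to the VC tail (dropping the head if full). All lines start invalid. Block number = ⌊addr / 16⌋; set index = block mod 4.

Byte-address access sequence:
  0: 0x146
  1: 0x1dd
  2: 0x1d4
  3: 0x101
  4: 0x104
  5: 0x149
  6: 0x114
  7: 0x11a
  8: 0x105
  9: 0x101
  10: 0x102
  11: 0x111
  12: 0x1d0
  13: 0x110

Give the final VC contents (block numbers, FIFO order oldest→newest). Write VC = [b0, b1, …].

VC = [20, 29]

#0 0x146→b20/s0 MISS; vc=[]
#1 0x1dd→b29/s1 MISS; vc=[]
#2 0x1d4→b29/s1 L1-HIT; vc=[]
#3 0x101→b16/s0 MISS; vc=[20]
#4 0x104→b16/s0 L1-HIT; vc=[20]
#5 0x149→b20/s0 VC-HIT; vc=[16]
#6 0x114→b17/s1 MISS; vc=[16,29]
#7 0x11a→b17/s1 L1-HIT; vc=[16,29]
#8 0x105→b16/s0 VC-HIT; vc=[20,29]
#9 0x101→b16/s0 L1-HIT; vc=[20,29]
#10 0x102→b16/s0 L1-HIT; vc=[20,29]
#11 0x111→b17/s1 L1-HIT; vc=[20,29]
#12 0x1d0→b29/s1 VC-HIT; vc=[20,17]
#13 0x110→b17/s1 VC-HIT; vc=[20,29]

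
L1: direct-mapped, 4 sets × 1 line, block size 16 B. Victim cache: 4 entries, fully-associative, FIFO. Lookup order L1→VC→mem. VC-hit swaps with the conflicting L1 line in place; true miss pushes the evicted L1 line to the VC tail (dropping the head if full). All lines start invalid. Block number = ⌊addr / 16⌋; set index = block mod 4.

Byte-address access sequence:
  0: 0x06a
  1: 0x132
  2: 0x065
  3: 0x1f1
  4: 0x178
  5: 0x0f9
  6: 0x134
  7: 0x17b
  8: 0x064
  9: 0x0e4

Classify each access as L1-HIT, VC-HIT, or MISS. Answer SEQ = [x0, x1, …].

  [0] addr=0x6a blk=6 s=2: MISS | VC []
  [1] addr=0x132 blk=19 s=3: MISS | VC []
  [2] addr=0x65 blk=6 s=2: L1-HIT | VC []
  [3] addr=0x1f1 blk=31 s=3: MISS | VC [19]
  [4] addr=0x178 blk=23 s=3: MISS | VC [19, 31]
  [5] addr=0xf9 blk=15 s=3: MISS | VC [19, 31, 23]
  [6] addr=0x134 blk=19 s=3: VC-HIT | VC [15, 31, 23]
  [7] addr=0x17b blk=23 s=3: VC-HIT | VC [15, 31, 19]
  [8] addr=0x64 blk=6 s=2: L1-HIT | VC [15, 31, 19]
  [9] addr=0xe4 blk=14 s=2: MISS | VC [15, 31, 19, 6]

SEQ = [MISS, MISS, L1-HIT, MISS, MISS, MISS, VC-HIT, VC-HIT, L1-HIT, MISS]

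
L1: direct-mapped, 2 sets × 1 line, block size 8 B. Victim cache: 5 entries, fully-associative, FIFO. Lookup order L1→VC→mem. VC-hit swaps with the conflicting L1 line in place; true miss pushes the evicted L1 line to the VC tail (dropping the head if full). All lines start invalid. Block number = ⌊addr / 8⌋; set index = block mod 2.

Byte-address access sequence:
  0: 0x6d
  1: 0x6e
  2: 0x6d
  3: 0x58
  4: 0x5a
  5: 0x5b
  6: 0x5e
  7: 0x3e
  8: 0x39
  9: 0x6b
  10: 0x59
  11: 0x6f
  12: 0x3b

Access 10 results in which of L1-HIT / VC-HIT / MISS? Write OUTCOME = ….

  [0] addr=0x6d blk=13 s=1: MISS | VC []
  [1] addr=0x6e blk=13 s=1: L1-HIT | VC []
  [2] addr=0x6d blk=13 s=1: L1-HIT | VC []
  [3] addr=0x58 blk=11 s=1: MISS | VC [13]
  [4] addr=0x5a blk=11 s=1: L1-HIT | VC [13]
  [5] addr=0x5b blk=11 s=1: L1-HIT | VC [13]
  [6] addr=0x5e blk=11 s=1: L1-HIT | VC [13]
  [7] addr=0x3e blk=7 s=1: MISS | VC [13, 11]
  [8] addr=0x39 blk=7 s=1: L1-HIT | VC [13, 11]
  [9] addr=0x6b blk=13 s=1: VC-HIT | VC [7, 11]
  [10] addr=0x59 blk=11 s=1: VC-HIT | VC [7, 13]
  [11] addr=0x6f blk=13 s=1: VC-HIT | VC [7, 11]
  [12] addr=0x3b blk=7 s=1: VC-HIT | VC [13, 11]

OUTCOME = VC-HIT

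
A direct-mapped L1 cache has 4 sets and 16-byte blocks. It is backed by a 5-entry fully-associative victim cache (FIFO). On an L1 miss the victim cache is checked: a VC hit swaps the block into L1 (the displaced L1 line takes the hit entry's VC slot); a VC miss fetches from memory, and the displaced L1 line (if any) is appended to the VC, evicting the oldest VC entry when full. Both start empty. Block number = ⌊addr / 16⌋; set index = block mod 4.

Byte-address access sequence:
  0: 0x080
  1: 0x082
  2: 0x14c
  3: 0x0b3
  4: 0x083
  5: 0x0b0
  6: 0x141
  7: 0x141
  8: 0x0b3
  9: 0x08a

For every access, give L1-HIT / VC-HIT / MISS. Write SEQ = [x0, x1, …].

SEQ = [MISS, L1-HIT, MISS, MISS, VC-HIT, L1-HIT, VC-HIT, L1-HIT, L1-HIT, VC-HIT]

0: 0x80 (blk 8, set 0) → MISS  vc=[]
1: 0x82 (blk 8, set 0) → L1-HIT  vc=[]
2: 0x14c (blk 20, set 0) → MISS  vc=[8]
3: 0xb3 (blk 11, set 3) → MISS  vc=[8]
4: 0x83 (blk 8, set 0) → VC-HIT  vc=[20]
5: 0xb0 (blk 11, set 3) → L1-HIT  vc=[20]
6: 0x141 (blk 20, set 0) → VC-HIT  vc=[8]
7: 0x141 (blk 20, set 0) → L1-HIT  vc=[8]
8: 0xb3 (blk 11, set 3) → L1-HIT  vc=[8]
9: 0x8a (blk 8, set 0) → VC-HIT  vc=[20]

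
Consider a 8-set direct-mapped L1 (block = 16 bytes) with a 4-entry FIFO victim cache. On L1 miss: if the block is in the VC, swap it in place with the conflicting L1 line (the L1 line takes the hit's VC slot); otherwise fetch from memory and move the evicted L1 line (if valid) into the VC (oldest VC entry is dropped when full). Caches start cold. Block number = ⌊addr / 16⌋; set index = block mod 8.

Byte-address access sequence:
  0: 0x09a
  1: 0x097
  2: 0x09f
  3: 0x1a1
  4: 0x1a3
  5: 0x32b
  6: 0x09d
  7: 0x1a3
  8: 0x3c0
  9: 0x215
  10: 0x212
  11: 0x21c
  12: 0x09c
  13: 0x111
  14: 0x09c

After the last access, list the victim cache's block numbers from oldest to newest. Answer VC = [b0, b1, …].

0: 0x9a (blk 9, set 1) → MISS  vc=[]
1: 0x97 (blk 9, set 1) → L1-HIT  vc=[]
2: 0x9f (blk 9, set 1) → L1-HIT  vc=[]
3: 0x1a1 (blk 26, set 2) → MISS  vc=[]
4: 0x1a3 (blk 26, set 2) → L1-HIT  vc=[]
5: 0x32b (blk 50, set 2) → MISS  vc=[26]
6: 0x9d (blk 9, set 1) → L1-HIT  vc=[26]
7: 0x1a3 (blk 26, set 2) → VC-HIT  vc=[50]
8: 0x3c0 (blk 60, set 4) → MISS  vc=[50]
9: 0x215 (blk 33, set 1) → MISS  vc=[50, 9]
10: 0x212 (blk 33, set 1) → L1-HIT  vc=[50, 9]
11: 0x21c (blk 33, set 1) → L1-HIT  vc=[50, 9]
12: 0x9c (blk 9, set 1) → VC-HIT  vc=[50, 33]
13: 0x111 (blk 17, set 1) → MISS  vc=[50, 33, 9]
14: 0x9c (blk 9, set 1) → VC-HIT  vc=[50, 33, 17]

VC = [50, 33, 17]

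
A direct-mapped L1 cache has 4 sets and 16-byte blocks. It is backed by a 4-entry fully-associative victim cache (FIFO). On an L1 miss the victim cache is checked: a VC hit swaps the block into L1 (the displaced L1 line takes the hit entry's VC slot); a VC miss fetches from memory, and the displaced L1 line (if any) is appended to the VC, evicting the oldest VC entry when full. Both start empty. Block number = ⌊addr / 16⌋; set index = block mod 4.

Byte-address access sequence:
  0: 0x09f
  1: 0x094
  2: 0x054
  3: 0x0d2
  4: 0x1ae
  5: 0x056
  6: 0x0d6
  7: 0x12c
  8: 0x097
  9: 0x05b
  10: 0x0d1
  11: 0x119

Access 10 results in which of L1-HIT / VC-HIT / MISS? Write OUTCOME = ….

  [0] addr=0x9f blk=9 s=1: MISS | VC []
  [1] addr=0x94 blk=9 s=1: L1-HIT | VC []
  [2] addr=0x54 blk=5 s=1: MISS | VC [9]
  [3] addr=0xd2 blk=13 s=1: MISS | VC [9, 5]
  [4] addr=0x1ae blk=26 s=2: MISS | VC [9, 5]
  [5] addr=0x56 blk=5 s=1: VC-HIT | VC [9, 13]
  [6] addr=0xd6 blk=13 s=1: VC-HIT | VC [9, 5]
  [7] addr=0x12c blk=18 s=2: MISS | VC [9, 5, 26]
  [8] addr=0x97 blk=9 s=1: VC-HIT | VC [13, 5, 26]
  [9] addr=0x5b blk=5 s=1: VC-HIT | VC [13, 9, 26]
  [10] addr=0xd1 blk=13 s=1: VC-HIT | VC [5, 9, 26]
  [11] addr=0x119 blk=17 s=1: MISS | VC [5, 9, 26, 13]

OUTCOME = VC-HIT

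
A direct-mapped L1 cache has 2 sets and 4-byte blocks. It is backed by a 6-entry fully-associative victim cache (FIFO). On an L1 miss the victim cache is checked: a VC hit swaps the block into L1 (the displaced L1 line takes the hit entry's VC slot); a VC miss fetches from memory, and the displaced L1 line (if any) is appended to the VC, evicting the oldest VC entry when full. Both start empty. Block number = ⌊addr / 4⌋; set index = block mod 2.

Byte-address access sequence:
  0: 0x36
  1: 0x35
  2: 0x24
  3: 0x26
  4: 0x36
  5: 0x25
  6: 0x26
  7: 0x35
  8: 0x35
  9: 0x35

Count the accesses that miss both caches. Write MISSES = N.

#0 0x36→b13/s1 MISS; vc=[]
#1 0x35→b13/s1 L1-HIT; vc=[]
#2 0x24→b9/s1 MISS; vc=[13]
#3 0x26→b9/s1 L1-HIT; vc=[13]
#4 0x36→b13/s1 VC-HIT; vc=[9]
#5 0x25→b9/s1 VC-HIT; vc=[13]
#6 0x26→b9/s1 L1-HIT; vc=[13]
#7 0x35→b13/s1 VC-HIT; vc=[9]
#8 0x35→b13/s1 L1-HIT; vc=[9]
#9 0x35→b13/s1 L1-HIT; vc=[9]

MISSES = 2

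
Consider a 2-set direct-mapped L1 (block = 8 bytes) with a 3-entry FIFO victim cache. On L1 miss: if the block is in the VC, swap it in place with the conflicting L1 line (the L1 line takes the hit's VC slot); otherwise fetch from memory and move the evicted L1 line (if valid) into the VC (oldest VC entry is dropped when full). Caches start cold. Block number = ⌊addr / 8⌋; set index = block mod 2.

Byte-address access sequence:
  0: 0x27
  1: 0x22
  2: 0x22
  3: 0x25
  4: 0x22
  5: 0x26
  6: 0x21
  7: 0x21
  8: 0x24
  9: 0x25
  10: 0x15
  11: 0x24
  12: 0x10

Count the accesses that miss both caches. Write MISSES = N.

MISSES = 2

#0 0x27→b4/s0 MISS; vc=[]
#1 0x22→b4/s0 L1-HIT; vc=[]
#2 0x22→b4/s0 L1-HIT; vc=[]
#3 0x25→b4/s0 L1-HIT; vc=[]
#4 0x22→b4/s0 L1-HIT; vc=[]
#5 0x26→b4/s0 L1-HIT; vc=[]
#6 0x21→b4/s0 L1-HIT; vc=[]
#7 0x21→b4/s0 L1-HIT; vc=[]
#8 0x24→b4/s0 L1-HIT; vc=[]
#9 0x25→b4/s0 L1-HIT; vc=[]
#10 0x15→b2/s0 MISS; vc=[4]
#11 0x24→b4/s0 VC-HIT; vc=[2]
#12 0x10→b2/s0 VC-HIT; vc=[4]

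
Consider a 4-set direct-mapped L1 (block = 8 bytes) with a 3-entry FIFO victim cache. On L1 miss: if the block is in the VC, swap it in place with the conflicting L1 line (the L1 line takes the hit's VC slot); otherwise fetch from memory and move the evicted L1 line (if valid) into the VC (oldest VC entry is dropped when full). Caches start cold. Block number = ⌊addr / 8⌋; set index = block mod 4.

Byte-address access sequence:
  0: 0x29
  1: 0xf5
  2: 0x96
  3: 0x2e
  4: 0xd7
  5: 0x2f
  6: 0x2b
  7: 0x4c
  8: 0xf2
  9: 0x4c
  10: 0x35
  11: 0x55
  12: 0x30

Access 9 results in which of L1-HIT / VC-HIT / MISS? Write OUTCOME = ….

OUTCOME = L1-HIT

  [0] addr=0x29 blk=5 s=1: MISS | VC []
  [1] addr=0xf5 blk=30 s=2: MISS | VC []
  [2] addr=0x96 blk=18 s=2: MISS | VC [30]
  [3] addr=0x2e blk=5 s=1: L1-HIT | VC [30]
  [4] addr=0xd7 blk=26 s=2: MISS | VC [30, 18]
  [5] addr=0x2f blk=5 s=1: L1-HIT | VC [30, 18]
  [6] addr=0x2b blk=5 s=1: L1-HIT | VC [30, 18]
  [7] addr=0x4c blk=9 s=1: MISS | VC [30, 18, 5]
  [8] addr=0xf2 blk=30 s=2: VC-HIT | VC [26, 18, 5]
  [9] addr=0x4c blk=9 s=1: L1-HIT | VC [26, 18, 5]
  [10] addr=0x35 blk=6 s=2: MISS | VC [18, 5, 30]
  [11] addr=0x55 blk=10 s=2: MISS | VC [5, 30, 6]
  [12] addr=0x30 blk=6 s=2: VC-HIT | VC [5, 30, 10]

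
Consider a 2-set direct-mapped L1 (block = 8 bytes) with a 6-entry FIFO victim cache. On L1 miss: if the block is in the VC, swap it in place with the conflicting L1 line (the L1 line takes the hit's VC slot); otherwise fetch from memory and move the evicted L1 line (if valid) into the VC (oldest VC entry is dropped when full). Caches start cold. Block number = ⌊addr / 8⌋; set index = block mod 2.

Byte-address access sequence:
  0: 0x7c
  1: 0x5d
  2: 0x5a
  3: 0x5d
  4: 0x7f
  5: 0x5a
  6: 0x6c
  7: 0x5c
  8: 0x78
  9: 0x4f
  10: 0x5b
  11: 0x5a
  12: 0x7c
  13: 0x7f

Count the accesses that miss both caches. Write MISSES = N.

  [0] addr=0x7c blk=15 s=1: MISS | VC []
  [1] addr=0x5d blk=11 s=1: MISS | VC [15]
  [2] addr=0x5a blk=11 s=1: L1-HIT | VC [15]
  [3] addr=0x5d blk=11 s=1: L1-HIT | VC [15]
  [4] addr=0x7f blk=15 s=1: VC-HIT | VC [11]
  [5] addr=0x5a blk=11 s=1: VC-HIT | VC [15]
  [6] addr=0x6c blk=13 s=1: MISS | VC [15, 11]
  [7] addr=0x5c blk=11 s=1: VC-HIT | VC [15, 13]
  [8] addr=0x78 blk=15 s=1: VC-HIT | VC [11, 13]
  [9] addr=0x4f blk=9 s=1: MISS | VC [11, 13, 15]
  [10] addr=0x5b blk=11 s=1: VC-HIT | VC [9, 13, 15]
  [11] addr=0x5a blk=11 s=1: L1-HIT | VC [9, 13, 15]
  [12] addr=0x7c blk=15 s=1: VC-HIT | VC [9, 13, 11]
  [13] addr=0x7f blk=15 s=1: L1-HIT | VC [9, 13, 11]

MISSES = 4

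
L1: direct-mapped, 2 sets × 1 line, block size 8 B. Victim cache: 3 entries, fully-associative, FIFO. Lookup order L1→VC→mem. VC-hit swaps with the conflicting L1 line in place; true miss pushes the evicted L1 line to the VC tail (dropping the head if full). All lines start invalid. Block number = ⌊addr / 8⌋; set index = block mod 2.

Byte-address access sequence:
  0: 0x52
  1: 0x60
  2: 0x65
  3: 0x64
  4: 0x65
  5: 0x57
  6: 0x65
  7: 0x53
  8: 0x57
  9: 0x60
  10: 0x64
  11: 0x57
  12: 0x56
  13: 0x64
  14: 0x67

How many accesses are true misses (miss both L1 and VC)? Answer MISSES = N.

MISSES = 2

  [0] addr=0x52 blk=10 s=0: MISS | VC []
  [1] addr=0x60 blk=12 s=0: MISS | VC [10]
  [2] addr=0x65 blk=12 s=0: L1-HIT | VC [10]
  [3] addr=0x64 blk=12 s=0: L1-HIT | VC [10]
  [4] addr=0x65 blk=12 s=0: L1-HIT | VC [10]
  [5] addr=0x57 blk=10 s=0: VC-HIT | VC [12]
  [6] addr=0x65 blk=12 s=0: VC-HIT | VC [10]
  [7] addr=0x53 blk=10 s=0: VC-HIT | VC [12]
  [8] addr=0x57 blk=10 s=0: L1-HIT | VC [12]
  [9] addr=0x60 blk=12 s=0: VC-HIT | VC [10]
  [10] addr=0x64 blk=12 s=0: L1-HIT | VC [10]
  [11] addr=0x57 blk=10 s=0: VC-HIT | VC [12]
  [12] addr=0x56 blk=10 s=0: L1-HIT | VC [12]
  [13] addr=0x64 blk=12 s=0: VC-HIT | VC [10]
  [14] addr=0x67 blk=12 s=0: L1-HIT | VC [10]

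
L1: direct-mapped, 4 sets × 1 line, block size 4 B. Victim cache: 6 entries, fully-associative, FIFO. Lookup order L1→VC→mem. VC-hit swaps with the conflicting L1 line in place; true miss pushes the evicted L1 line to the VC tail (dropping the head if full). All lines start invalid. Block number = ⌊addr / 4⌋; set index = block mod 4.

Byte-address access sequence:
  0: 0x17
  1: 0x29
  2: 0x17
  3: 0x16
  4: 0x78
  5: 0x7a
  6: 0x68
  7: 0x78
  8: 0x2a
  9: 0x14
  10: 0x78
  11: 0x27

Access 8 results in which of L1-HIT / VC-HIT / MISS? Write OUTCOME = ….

0: 0x17 (blk 5, set 1) → MISS  vc=[]
1: 0x29 (blk 10, set 2) → MISS  vc=[]
2: 0x17 (blk 5, set 1) → L1-HIT  vc=[]
3: 0x16 (blk 5, set 1) → L1-HIT  vc=[]
4: 0x78 (blk 30, set 2) → MISS  vc=[10]
5: 0x7a (blk 30, set 2) → L1-HIT  vc=[10]
6: 0x68 (blk 26, set 2) → MISS  vc=[10, 30]
7: 0x78 (blk 30, set 2) → VC-HIT  vc=[10, 26]
8: 0x2a (blk 10, set 2) → VC-HIT  vc=[30, 26]
9: 0x14 (blk 5, set 1) → L1-HIT  vc=[30, 26]
10: 0x78 (blk 30, set 2) → VC-HIT  vc=[10, 26]
11: 0x27 (blk 9, set 1) → MISS  vc=[10, 26, 5]

OUTCOME = VC-HIT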